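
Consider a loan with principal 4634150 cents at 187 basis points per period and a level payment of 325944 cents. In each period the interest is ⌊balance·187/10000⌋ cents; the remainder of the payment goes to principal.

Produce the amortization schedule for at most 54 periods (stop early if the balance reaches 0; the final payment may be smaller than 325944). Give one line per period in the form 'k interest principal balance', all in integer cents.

1 86658 239286 4394864
2 82183 243761 4151103
3 77625 248319 3902784
4 72982 252962 3649822
5 68251 257693 3392129
6 63432 262512 3129617
7 58523 267421 2862196
8 53523 272421 2589775
9 48428 277516 2312259
10 43239 282705 2029554
11 37952 287992 1741562
12 32567 293377 1448185
13 27081 298863 1149322
14 21492 304452 844870
15 15799 310145 534725
16 9999 315945 218780
17 4091 218780 0

1. interest=⌊4634150·187/10000⌋=86658; principal=325944-86658=239286; balance=4634150-239286=4394864
2. interest=⌊4394864·187/10000⌋=82183; principal=325944-82183=243761; balance=4394864-243761=4151103
3. interest=⌊4151103·187/10000⌋=77625; principal=325944-77625=248319; balance=4151103-248319=3902784
4. interest=⌊3902784·187/10000⌋=72982; principal=325944-72982=252962; balance=3902784-252962=3649822
5. interest=⌊3649822·187/10000⌋=68251; principal=325944-68251=257693; balance=3649822-257693=3392129
6. interest=⌊3392129·187/10000⌋=63432; principal=325944-63432=262512; balance=3392129-262512=3129617
7. interest=⌊3129617·187/10000⌋=58523; principal=325944-58523=267421; balance=3129617-267421=2862196
8. interest=⌊2862196·187/10000⌋=53523; principal=325944-53523=272421; balance=2862196-272421=2589775
9. interest=⌊2589775·187/10000⌋=48428; principal=325944-48428=277516; balance=2589775-277516=2312259
10. interest=⌊2312259·187/10000⌋=43239; principal=325944-43239=282705; balance=2312259-282705=2029554
11. interest=⌊2029554·187/10000⌋=37952; principal=325944-37952=287992; balance=2029554-287992=1741562
12. interest=⌊1741562·187/10000⌋=32567; principal=325944-32567=293377; balance=1741562-293377=1448185
13. interest=⌊1448185·187/10000⌋=27081; principal=325944-27081=298863; balance=1448185-298863=1149322
14. interest=⌊1149322·187/10000⌋=21492; principal=325944-21492=304452; balance=1149322-304452=844870
15. interest=⌊844870·187/10000⌋=15799; principal=325944-15799=310145; balance=844870-310145=534725
16. interest=⌊534725·187/10000⌋=9999; principal=325944-9999=315945; balance=534725-315945=218780
17. interest=⌊218780·187/10000⌋=4091; principal=min(325944-4091,218780)=218780; balance=218780-218780=0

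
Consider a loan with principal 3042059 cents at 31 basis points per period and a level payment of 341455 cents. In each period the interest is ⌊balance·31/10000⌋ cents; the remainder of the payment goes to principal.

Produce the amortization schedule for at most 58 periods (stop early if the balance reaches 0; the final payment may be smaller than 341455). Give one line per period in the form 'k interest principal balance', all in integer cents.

1 9430 332025 2710034
2 8401 333054 2376980
3 7368 334087 2042893
4 6332 335123 1707770
5 5294 336161 1371609
6 4251 337204 1034405
7 3206 338249 696156
8 2158 339297 356859
9 1106 340349 16510
10 51 16510 0

1. interest=⌊3042059·31/10000⌋=9430; principal=341455-9430=332025; balance=3042059-332025=2710034
2. interest=⌊2710034·31/10000⌋=8401; principal=341455-8401=333054; balance=2710034-333054=2376980
3. interest=⌊2376980·31/10000⌋=7368; principal=341455-7368=334087; balance=2376980-334087=2042893
4. interest=⌊2042893·31/10000⌋=6332; principal=341455-6332=335123; balance=2042893-335123=1707770
5. interest=⌊1707770·31/10000⌋=5294; principal=341455-5294=336161; balance=1707770-336161=1371609
6. interest=⌊1371609·31/10000⌋=4251; principal=341455-4251=337204; balance=1371609-337204=1034405
7. interest=⌊1034405·31/10000⌋=3206; principal=341455-3206=338249; balance=1034405-338249=696156
8. interest=⌊696156·31/10000⌋=2158; principal=341455-2158=339297; balance=696156-339297=356859
9. interest=⌊356859·31/10000⌋=1106; principal=341455-1106=340349; balance=356859-340349=16510
10. interest=⌊16510·31/10000⌋=51; principal=min(341455-51,16510)=16510; balance=16510-16510=0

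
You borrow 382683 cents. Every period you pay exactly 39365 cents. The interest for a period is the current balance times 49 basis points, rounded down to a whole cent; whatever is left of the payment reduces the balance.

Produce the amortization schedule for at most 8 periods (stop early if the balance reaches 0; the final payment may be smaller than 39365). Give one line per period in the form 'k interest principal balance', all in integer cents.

1 1875 37490 345193
2 1691 37674 307519
3 1506 37859 269660
4 1321 38044 231616
5 1134 38231 193385
6 947 38418 154967
7 759 38606 116361
8 570 38795 77566

1. interest=⌊382683·49/10000⌋=1875; principal=39365-1875=37490; balance=382683-37490=345193
2. interest=⌊345193·49/10000⌋=1691; principal=39365-1691=37674; balance=345193-37674=307519
3. interest=⌊307519·49/10000⌋=1506; principal=39365-1506=37859; balance=307519-37859=269660
4. interest=⌊269660·49/10000⌋=1321; principal=39365-1321=38044; balance=269660-38044=231616
5. interest=⌊231616·49/10000⌋=1134; principal=39365-1134=38231; balance=231616-38231=193385
6. interest=⌊193385·49/10000⌋=947; principal=39365-947=38418; balance=193385-38418=154967
7. interest=⌊154967·49/10000⌋=759; principal=39365-759=38606; balance=154967-38606=116361
8. interest=⌊116361·49/10000⌋=570; principal=39365-570=38795; balance=116361-38795=77566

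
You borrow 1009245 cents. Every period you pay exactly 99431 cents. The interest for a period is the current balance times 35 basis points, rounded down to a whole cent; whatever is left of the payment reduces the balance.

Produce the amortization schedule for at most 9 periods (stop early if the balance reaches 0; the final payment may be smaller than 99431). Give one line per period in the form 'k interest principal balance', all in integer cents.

1. interest=⌊1009245·35/10000⌋=3532; principal=99431-3532=95899; balance=1009245-95899=913346
2. interest=⌊913346·35/10000⌋=3196; principal=99431-3196=96235; balance=913346-96235=817111
3. interest=⌊817111·35/10000⌋=2859; principal=99431-2859=96572; balance=817111-96572=720539
4. interest=⌊720539·35/10000⌋=2521; principal=99431-2521=96910; balance=720539-96910=623629
5. interest=⌊623629·35/10000⌋=2182; principal=99431-2182=97249; balance=623629-97249=526380
6. interest=⌊526380·35/10000⌋=1842; principal=99431-1842=97589; balance=526380-97589=428791
7. interest=⌊428791·35/10000⌋=1500; principal=99431-1500=97931; balance=428791-97931=330860
8. interest=⌊330860·35/10000⌋=1158; principal=99431-1158=98273; balance=330860-98273=232587
9. interest=⌊232587·35/10000⌋=814; principal=99431-814=98617; balance=232587-98617=133970

1 3532 95899 913346
2 3196 96235 817111
3 2859 96572 720539
4 2521 96910 623629
5 2182 97249 526380
6 1842 97589 428791
7 1500 97931 330860
8 1158 98273 232587
9 814 98617 133970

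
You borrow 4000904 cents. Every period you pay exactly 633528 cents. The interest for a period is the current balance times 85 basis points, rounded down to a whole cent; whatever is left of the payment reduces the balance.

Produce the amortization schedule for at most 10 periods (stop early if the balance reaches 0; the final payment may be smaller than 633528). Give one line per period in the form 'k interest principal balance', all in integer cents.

1 34007 599521 3401383
2 28911 604617 2796766
3 23772 609756 2187010
4 18589 614939 1572071
5 13362 620166 951905
6 8091 625437 326468
7 2774 326468 0

1. interest=⌊4000904·85/10000⌋=34007; principal=633528-34007=599521; balance=4000904-599521=3401383
2. interest=⌊3401383·85/10000⌋=28911; principal=633528-28911=604617; balance=3401383-604617=2796766
3. interest=⌊2796766·85/10000⌋=23772; principal=633528-23772=609756; balance=2796766-609756=2187010
4. interest=⌊2187010·85/10000⌋=18589; principal=633528-18589=614939; balance=2187010-614939=1572071
5. interest=⌊1572071·85/10000⌋=13362; principal=633528-13362=620166; balance=1572071-620166=951905
6. interest=⌊951905·85/10000⌋=8091; principal=633528-8091=625437; balance=951905-625437=326468
7. interest=⌊326468·85/10000⌋=2774; principal=min(633528-2774,326468)=326468; balance=326468-326468=0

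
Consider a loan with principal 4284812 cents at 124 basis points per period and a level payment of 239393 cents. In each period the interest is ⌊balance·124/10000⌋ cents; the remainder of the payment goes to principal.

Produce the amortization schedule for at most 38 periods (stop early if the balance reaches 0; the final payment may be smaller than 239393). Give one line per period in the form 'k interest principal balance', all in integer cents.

1 53131 186262 4098550
2 50822 188571 3909979
3 48483 190910 3719069
4 46116 193277 3525792
5 43719 195674 3330118
6 41293 198100 3132018
7 38837 200556 2931462
8 36350 203043 2728419
9 33832 205561 2522858
10 31283 208110 2314748
11 28702 210691 2104057
12 26090 213303 1890754
13 23445 215948 1674806
14 20767 218626 1456180
15 18056 221337 1234843
16 15312 224081 1010762
17 12533 226860 783902
18 9720 229673 554229
19 6872 232521 321708
20 3989 235404 86304
21 1070 86304 0

1. interest=⌊4284812·124/10000⌋=53131; principal=239393-53131=186262; balance=4284812-186262=4098550
2. interest=⌊4098550·124/10000⌋=50822; principal=239393-50822=188571; balance=4098550-188571=3909979
3. interest=⌊3909979·124/10000⌋=48483; principal=239393-48483=190910; balance=3909979-190910=3719069
4. interest=⌊3719069·124/10000⌋=46116; principal=239393-46116=193277; balance=3719069-193277=3525792
5. interest=⌊3525792·124/10000⌋=43719; principal=239393-43719=195674; balance=3525792-195674=3330118
6. interest=⌊3330118·124/10000⌋=41293; principal=239393-41293=198100; balance=3330118-198100=3132018
7. interest=⌊3132018·124/10000⌋=38837; principal=239393-38837=200556; balance=3132018-200556=2931462
8. interest=⌊2931462·124/10000⌋=36350; principal=239393-36350=203043; balance=2931462-203043=2728419
9. interest=⌊2728419·124/10000⌋=33832; principal=239393-33832=205561; balance=2728419-205561=2522858
10. interest=⌊2522858·124/10000⌋=31283; principal=239393-31283=208110; balance=2522858-208110=2314748
11. interest=⌊2314748·124/10000⌋=28702; principal=239393-28702=210691; balance=2314748-210691=2104057
12. interest=⌊2104057·124/10000⌋=26090; principal=239393-26090=213303; balance=2104057-213303=1890754
13. interest=⌊1890754·124/10000⌋=23445; principal=239393-23445=215948; balance=1890754-215948=1674806
14. interest=⌊1674806·124/10000⌋=20767; principal=239393-20767=218626; balance=1674806-218626=1456180
15. interest=⌊1456180·124/10000⌋=18056; principal=239393-18056=221337; balance=1456180-221337=1234843
16. interest=⌊1234843·124/10000⌋=15312; principal=239393-15312=224081; balance=1234843-224081=1010762
17. interest=⌊1010762·124/10000⌋=12533; principal=239393-12533=226860; balance=1010762-226860=783902
18. interest=⌊783902·124/10000⌋=9720; principal=239393-9720=229673; balance=783902-229673=554229
19. interest=⌊554229·124/10000⌋=6872; principal=239393-6872=232521; balance=554229-232521=321708
20. interest=⌊321708·124/10000⌋=3989; principal=239393-3989=235404; balance=321708-235404=86304
21. interest=⌊86304·124/10000⌋=1070; principal=min(239393-1070,86304)=86304; balance=86304-86304=0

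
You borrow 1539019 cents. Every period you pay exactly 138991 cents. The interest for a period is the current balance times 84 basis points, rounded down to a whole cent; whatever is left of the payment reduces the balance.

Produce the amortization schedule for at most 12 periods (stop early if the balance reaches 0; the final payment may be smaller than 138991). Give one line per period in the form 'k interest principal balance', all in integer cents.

1. interest=⌊1539019·84/10000⌋=12927; principal=138991-12927=126064; balance=1539019-126064=1412955
2. interest=⌊1412955·84/10000⌋=11868; principal=138991-11868=127123; balance=1412955-127123=1285832
3. interest=⌊1285832·84/10000⌋=10800; principal=138991-10800=128191; balance=1285832-128191=1157641
4. interest=⌊1157641·84/10000⌋=9724; principal=138991-9724=129267; balance=1157641-129267=1028374
5. interest=⌊1028374·84/10000⌋=8638; principal=138991-8638=130353; balance=1028374-130353=898021
6. interest=⌊898021·84/10000⌋=7543; principal=138991-7543=131448; balance=898021-131448=766573
7. interest=⌊766573·84/10000⌋=6439; principal=138991-6439=132552; balance=766573-132552=634021
8. interest=⌊634021·84/10000⌋=5325; principal=138991-5325=133666; balance=634021-133666=500355
9. interest=⌊500355·84/10000⌋=4202; principal=138991-4202=134789; balance=500355-134789=365566
10. interest=⌊365566·84/10000⌋=3070; principal=138991-3070=135921; balance=365566-135921=229645
11. interest=⌊229645·84/10000⌋=1929; principal=138991-1929=137062; balance=229645-137062=92583
12. interest=⌊92583·84/10000⌋=777; principal=min(138991-777,92583)=92583; balance=92583-92583=0

1 12927 126064 1412955
2 11868 127123 1285832
3 10800 128191 1157641
4 9724 129267 1028374
5 8638 130353 898021
6 7543 131448 766573
7 6439 132552 634021
8 5325 133666 500355
9 4202 134789 365566
10 3070 135921 229645
11 1929 137062 92583
12 777 92583 0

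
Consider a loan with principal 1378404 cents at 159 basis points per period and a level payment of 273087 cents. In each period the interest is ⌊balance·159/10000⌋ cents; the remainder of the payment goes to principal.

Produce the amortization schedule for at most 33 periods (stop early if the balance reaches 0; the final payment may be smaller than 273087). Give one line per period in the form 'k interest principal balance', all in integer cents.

1 21916 251171 1127233
2 17923 255164 872069
3 13865 259222 612847
4 9744 263343 349504
5 5557 267530 81974
6 1303 81974 0

1. interest=⌊1378404·159/10000⌋=21916; principal=273087-21916=251171; balance=1378404-251171=1127233
2. interest=⌊1127233·159/10000⌋=17923; principal=273087-17923=255164; balance=1127233-255164=872069
3. interest=⌊872069·159/10000⌋=13865; principal=273087-13865=259222; balance=872069-259222=612847
4. interest=⌊612847·159/10000⌋=9744; principal=273087-9744=263343; balance=612847-263343=349504
5. interest=⌊349504·159/10000⌋=5557; principal=273087-5557=267530; balance=349504-267530=81974
6. interest=⌊81974·159/10000⌋=1303; principal=min(273087-1303,81974)=81974; balance=81974-81974=0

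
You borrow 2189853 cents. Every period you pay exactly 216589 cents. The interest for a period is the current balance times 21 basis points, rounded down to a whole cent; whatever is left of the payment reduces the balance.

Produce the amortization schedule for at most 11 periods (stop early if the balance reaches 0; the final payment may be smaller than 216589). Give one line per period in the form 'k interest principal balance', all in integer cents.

1 4598 211991 1977862
2 4153 212436 1765426
3 3707 212882 1552544
4 3260 213329 1339215
5 2812 213777 1125438
6 2363 214226 911212
7 1913 214676 696536
8 1462 215127 481409
9 1010 215579 265830
10 558 216031 49799
11 104 49799 0

1. interest=⌊2189853·21/10000⌋=4598; principal=216589-4598=211991; balance=2189853-211991=1977862
2. interest=⌊1977862·21/10000⌋=4153; principal=216589-4153=212436; balance=1977862-212436=1765426
3. interest=⌊1765426·21/10000⌋=3707; principal=216589-3707=212882; balance=1765426-212882=1552544
4. interest=⌊1552544·21/10000⌋=3260; principal=216589-3260=213329; balance=1552544-213329=1339215
5. interest=⌊1339215·21/10000⌋=2812; principal=216589-2812=213777; balance=1339215-213777=1125438
6. interest=⌊1125438·21/10000⌋=2363; principal=216589-2363=214226; balance=1125438-214226=911212
7. interest=⌊911212·21/10000⌋=1913; principal=216589-1913=214676; balance=911212-214676=696536
8. interest=⌊696536·21/10000⌋=1462; principal=216589-1462=215127; balance=696536-215127=481409
9. interest=⌊481409·21/10000⌋=1010; principal=216589-1010=215579; balance=481409-215579=265830
10. interest=⌊265830·21/10000⌋=558; principal=216589-558=216031; balance=265830-216031=49799
11. interest=⌊49799·21/10000⌋=104; principal=min(216589-104,49799)=49799; balance=49799-49799=0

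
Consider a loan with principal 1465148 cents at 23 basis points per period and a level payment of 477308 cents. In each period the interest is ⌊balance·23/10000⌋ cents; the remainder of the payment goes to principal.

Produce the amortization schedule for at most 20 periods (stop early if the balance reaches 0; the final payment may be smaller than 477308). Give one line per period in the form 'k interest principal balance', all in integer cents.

1. interest=⌊1465148·23/10000⌋=3369; principal=477308-3369=473939; balance=1465148-473939=991209
2. interest=⌊991209·23/10000⌋=2279; principal=477308-2279=475029; balance=991209-475029=516180
3. interest=⌊516180·23/10000⌋=1187; principal=477308-1187=476121; balance=516180-476121=40059
4. interest=⌊40059·23/10000⌋=92; principal=min(477308-92,40059)=40059; balance=40059-40059=0

1 3369 473939 991209
2 2279 475029 516180
3 1187 476121 40059
4 92 40059 0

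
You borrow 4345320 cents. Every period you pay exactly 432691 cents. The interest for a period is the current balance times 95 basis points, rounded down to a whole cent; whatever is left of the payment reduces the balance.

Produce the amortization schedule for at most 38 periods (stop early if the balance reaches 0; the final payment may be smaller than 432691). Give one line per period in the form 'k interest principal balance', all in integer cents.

1 41280 391411 3953909
2 37562 395129 3558780
3 33808 398883 3159897
4 30019 402672 2757225
5 26193 406498 2350727
6 22331 410360 1940367
7 18433 414258 1526109
8 14498 418193 1107916
9 10525 422166 685750
10 6514 426177 259573
11 2465 259573 0

1. interest=⌊4345320·95/10000⌋=41280; principal=432691-41280=391411; balance=4345320-391411=3953909
2. interest=⌊3953909·95/10000⌋=37562; principal=432691-37562=395129; balance=3953909-395129=3558780
3. interest=⌊3558780·95/10000⌋=33808; principal=432691-33808=398883; balance=3558780-398883=3159897
4. interest=⌊3159897·95/10000⌋=30019; principal=432691-30019=402672; balance=3159897-402672=2757225
5. interest=⌊2757225·95/10000⌋=26193; principal=432691-26193=406498; balance=2757225-406498=2350727
6. interest=⌊2350727·95/10000⌋=22331; principal=432691-22331=410360; balance=2350727-410360=1940367
7. interest=⌊1940367·95/10000⌋=18433; principal=432691-18433=414258; balance=1940367-414258=1526109
8. interest=⌊1526109·95/10000⌋=14498; principal=432691-14498=418193; balance=1526109-418193=1107916
9. interest=⌊1107916·95/10000⌋=10525; principal=432691-10525=422166; balance=1107916-422166=685750
10. interest=⌊685750·95/10000⌋=6514; principal=432691-6514=426177; balance=685750-426177=259573
11. interest=⌊259573·95/10000⌋=2465; principal=min(432691-2465,259573)=259573; balance=259573-259573=0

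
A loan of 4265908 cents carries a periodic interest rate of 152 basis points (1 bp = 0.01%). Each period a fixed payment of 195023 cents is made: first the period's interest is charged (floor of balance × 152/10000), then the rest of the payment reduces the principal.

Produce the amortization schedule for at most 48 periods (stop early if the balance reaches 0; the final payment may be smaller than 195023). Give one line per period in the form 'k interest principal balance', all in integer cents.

1 64841 130182 4135726
2 62863 132160 4003566
3 60854 134169 3869397
4 58814 136209 3733188
5 56744 138279 3594909
6 54642 140381 3454528
7 52508 142515 3312013
8 50342 144681 3167332
9 48143 146880 3020452
10 45910 149113 2871339
11 43644 151379 2719960
12 41343 153680 2566280
13 39007 156016 2410264
14 36636 158387 2251877
15 34228 160795 2091082
16 31784 163239 1927843
17 29303 165720 1762123
18 26784 168239 1593884
19 24227 170796 1423088
20 21630 173393 1249695
21 18995 176028 1073667
22 16319 178704 894963
23 13603 181420 713543
24 10845 184178 529365
25 8046 186977 342388
26 5204 189819 152569
27 2319 152569 0

1. interest=⌊4265908·152/10000⌋=64841; principal=195023-64841=130182; balance=4265908-130182=4135726
2. interest=⌊4135726·152/10000⌋=62863; principal=195023-62863=132160; balance=4135726-132160=4003566
3. interest=⌊4003566·152/10000⌋=60854; principal=195023-60854=134169; balance=4003566-134169=3869397
4. interest=⌊3869397·152/10000⌋=58814; principal=195023-58814=136209; balance=3869397-136209=3733188
5. interest=⌊3733188·152/10000⌋=56744; principal=195023-56744=138279; balance=3733188-138279=3594909
6. interest=⌊3594909·152/10000⌋=54642; principal=195023-54642=140381; balance=3594909-140381=3454528
7. interest=⌊3454528·152/10000⌋=52508; principal=195023-52508=142515; balance=3454528-142515=3312013
8. interest=⌊3312013·152/10000⌋=50342; principal=195023-50342=144681; balance=3312013-144681=3167332
9. interest=⌊3167332·152/10000⌋=48143; principal=195023-48143=146880; balance=3167332-146880=3020452
10. interest=⌊3020452·152/10000⌋=45910; principal=195023-45910=149113; balance=3020452-149113=2871339
11. interest=⌊2871339·152/10000⌋=43644; principal=195023-43644=151379; balance=2871339-151379=2719960
12. interest=⌊2719960·152/10000⌋=41343; principal=195023-41343=153680; balance=2719960-153680=2566280
13. interest=⌊2566280·152/10000⌋=39007; principal=195023-39007=156016; balance=2566280-156016=2410264
14. interest=⌊2410264·152/10000⌋=36636; principal=195023-36636=158387; balance=2410264-158387=2251877
15. interest=⌊2251877·152/10000⌋=34228; principal=195023-34228=160795; balance=2251877-160795=2091082
16. interest=⌊2091082·152/10000⌋=31784; principal=195023-31784=163239; balance=2091082-163239=1927843
17. interest=⌊1927843·152/10000⌋=29303; principal=195023-29303=165720; balance=1927843-165720=1762123
18. interest=⌊1762123·152/10000⌋=26784; principal=195023-26784=168239; balance=1762123-168239=1593884
19. interest=⌊1593884·152/10000⌋=24227; principal=195023-24227=170796; balance=1593884-170796=1423088
20. interest=⌊1423088·152/10000⌋=21630; principal=195023-21630=173393; balance=1423088-173393=1249695
21. interest=⌊1249695·152/10000⌋=18995; principal=195023-18995=176028; balance=1249695-176028=1073667
22. interest=⌊1073667·152/10000⌋=16319; principal=195023-16319=178704; balance=1073667-178704=894963
23. interest=⌊894963·152/10000⌋=13603; principal=195023-13603=181420; balance=894963-181420=713543
24. interest=⌊713543·152/10000⌋=10845; principal=195023-10845=184178; balance=713543-184178=529365
25. interest=⌊529365·152/10000⌋=8046; principal=195023-8046=186977; balance=529365-186977=342388
26. interest=⌊342388·152/10000⌋=5204; principal=195023-5204=189819; balance=342388-189819=152569
27. interest=⌊152569·152/10000⌋=2319; principal=min(195023-2319,152569)=152569; balance=152569-152569=0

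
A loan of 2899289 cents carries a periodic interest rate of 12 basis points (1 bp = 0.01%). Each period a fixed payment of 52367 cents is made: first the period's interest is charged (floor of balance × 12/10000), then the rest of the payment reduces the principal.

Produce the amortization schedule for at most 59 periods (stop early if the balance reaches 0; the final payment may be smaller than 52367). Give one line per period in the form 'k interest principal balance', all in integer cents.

1 3479 48888 2850401
2 3420 48947 2801454
3 3361 49006 2752448
4 3302 49065 2703383
5 3244 49123 2654260
6 3185 49182 2605078
7 3126 49241 2555837
8 3067 49300 2506537
9 3007 49360 2457177
10 2948 49419 2407758
11 2889 49478 2358280
12 2829 49538 2308742
13 2770 49597 2259145
14 2710 49657 2209488
15 2651 49716 2159772
16 2591 49776 2109996
17 2531 49836 2060160
18 2472 49895 2010265
19 2412 49955 1960310
20 2352 50015 1910295
21 2292 50075 1860220
22 2232 50135 1810085
23 2172 50195 1759890
24 2111 50256 1709634
25 2051 50316 1659318
26 1991 50376 1608942
27 1930 50437 1558505
28 1870 50497 1508008
29 1809 50558 1457450
30 1748 50619 1406831
31 1688 50679 1356152
32 1627 50740 1305412
33 1566 50801 1254611
34 1505 50862 1203749
35 1444 50923 1152826
36 1383 50984 1101842
37 1322 51045 1050797
38 1260 51107 999690
39 1199 51168 948522
40 1138 51229 897293
41 1076 51291 846002
42 1015 51352 794650
43 953 51414 743236
44 891 51476 691760
45 830 51537 640223
46 768 51599 588624
47 706 51661 536963
48 644 51723 485240
49 582 51785 433455
50 520 51847 381608
51 457 51910 329698
52 395 51972 277726
53 333 52034 225692
54 270 52097 173595
55 208 52159 121436
56 145 52222 69214
57 83 52284 16930
58 20 16930 0

1. interest=⌊2899289·12/10000⌋=3479; principal=52367-3479=48888; balance=2899289-48888=2850401
2. interest=⌊2850401·12/10000⌋=3420; principal=52367-3420=48947; balance=2850401-48947=2801454
3. interest=⌊2801454·12/10000⌋=3361; principal=52367-3361=49006; balance=2801454-49006=2752448
4. interest=⌊2752448·12/10000⌋=3302; principal=52367-3302=49065; balance=2752448-49065=2703383
5. interest=⌊2703383·12/10000⌋=3244; principal=52367-3244=49123; balance=2703383-49123=2654260
6. interest=⌊2654260·12/10000⌋=3185; principal=52367-3185=49182; balance=2654260-49182=2605078
7. interest=⌊2605078·12/10000⌋=3126; principal=52367-3126=49241; balance=2605078-49241=2555837
8. interest=⌊2555837·12/10000⌋=3067; principal=52367-3067=49300; balance=2555837-49300=2506537
9. interest=⌊2506537·12/10000⌋=3007; principal=52367-3007=49360; balance=2506537-49360=2457177
10. interest=⌊2457177·12/10000⌋=2948; principal=52367-2948=49419; balance=2457177-49419=2407758
11. interest=⌊2407758·12/10000⌋=2889; principal=52367-2889=49478; balance=2407758-49478=2358280
12. interest=⌊2358280·12/10000⌋=2829; principal=52367-2829=49538; balance=2358280-49538=2308742
13. interest=⌊2308742·12/10000⌋=2770; principal=52367-2770=49597; balance=2308742-49597=2259145
14. interest=⌊2259145·12/10000⌋=2710; principal=52367-2710=49657; balance=2259145-49657=2209488
15. interest=⌊2209488·12/10000⌋=2651; principal=52367-2651=49716; balance=2209488-49716=2159772
16. interest=⌊2159772·12/10000⌋=2591; principal=52367-2591=49776; balance=2159772-49776=2109996
17. interest=⌊2109996·12/10000⌋=2531; principal=52367-2531=49836; balance=2109996-49836=2060160
18. interest=⌊2060160·12/10000⌋=2472; principal=52367-2472=49895; balance=2060160-49895=2010265
19. interest=⌊2010265·12/10000⌋=2412; principal=52367-2412=49955; balance=2010265-49955=1960310
20. interest=⌊1960310·12/10000⌋=2352; principal=52367-2352=50015; balance=1960310-50015=1910295
21. interest=⌊1910295·12/10000⌋=2292; principal=52367-2292=50075; balance=1910295-50075=1860220
22. interest=⌊1860220·12/10000⌋=2232; principal=52367-2232=50135; balance=1860220-50135=1810085
23. interest=⌊1810085·12/10000⌋=2172; principal=52367-2172=50195; balance=1810085-50195=1759890
24. interest=⌊1759890·12/10000⌋=2111; principal=52367-2111=50256; balance=1759890-50256=1709634
25. interest=⌊1709634·12/10000⌋=2051; principal=52367-2051=50316; balance=1709634-50316=1659318
26. interest=⌊1659318·12/10000⌋=1991; principal=52367-1991=50376; balance=1659318-50376=1608942
27. interest=⌊1608942·12/10000⌋=1930; principal=52367-1930=50437; balance=1608942-50437=1558505
28. interest=⌊1558505·12/10000⌋=1870; principal=52367-1870=50497; balance=1558505-50497=1508008
29. interest=⌊1508008·12/10000⌋=1809; principal=52367-1809=50558; balance=1508008-50558=1457450
30. interest=⌊1457450·12/10000⌋=1748; principal=52367-1748=50619; balance=1457450-50619=1406831
31. interest=⌊1406831·12/10000⌋=1688; principal=52367-1688=50679; balance=1406831-50679=1356152
32. interest=⌊1356152·12/10000⌋=1627; principal=52367-1627=50740; balance=1356152-50740=1305412
33. interest=⌊1305412·12/10000⌋=1566; principal=52367-1566=50801; balance=1305412-50801=1254611
34. interest=⌊1254611·12/10000⌋=1505; principal=52367-1505=50862; balance=1254611-50862=1203749
35. interest=⌊1203749·12/10000⌋=1444; principal=52367-1444=50923; balance=1203749-50923=1152826
36. interest=⌊1152826·12/10000⌋=1383; principal=52367-1383=50984; balance=1152826-50984=1101842
37. interest=⌊1101842·12/10000⌋=1322; principal=52367-1322=51045; balance=1101842-51045=1050797
38. interest=⌊1050797·12/10000⌋=1260; principal=52367-1260=51107; balance=1050797-51107=999690
39. interest=⌊999690·12/10000⌋=1199; principal=52367-1199=51168; balance=999690-51168=948522
40. interest=⌊948522·12/10000⌋=1138; principal=52367-1138=51229; balance=948522-51229=897293
41. interest=⌊897293·12/10000⌋=1076; principal=52367-1076=51291; balance=897293-51291=846002
42. interest=⌊846002·12/10000⌋=1015; principal=52367-1015=51352; balance=846002-51352=794650
43. interest=⌊794650·12/10000⌋=953; principal=52367-953=51414; balance=794650-51414=743236
44. interest=⌊743236·12/10000⌋=891; principal=52367-891=51476; balance=743236-51476=691760
45. interest=⌊691760·12/10000⌋=830; principal=52367-830=51537; balance=691760-51537=640223
46. interest=⌊640223·12/10000⌋=768; principal=52367-768=51599; balance=640223-51599=588624
47. interest=⌊588624·12/10000⌋=706; principal=52367-706=51661; balance=588624-51661=536963
48. interest=⌊536963·12/10000⌋=644; principal=52367-644=51723; balance=536963-51723=485240
49. interest=⌊485240·12/10000⌋=582; principal=52367-582=51785; balance=485240-51785=433455
50. interest=⌊433455·12/10000⌋=520; principal=52367-520=51847; balance=433455-51847=381608
51. interest=⌊381608·12/10000⌋=457; principal=52367-457=51910; balance=381608-51910=329698
52. interest=⌊329698·12/10000⌋=395; principal=52367-395=51972; balance=329698-51972=277726
53. interest=⌊277726·12/10000⌋=333; principal=52367-333=52034; balance=277726-52034=225692
54. interest=⌊225692·12/10000⌋=270; principal=52367-270=52097; balance=225692-52097=173595
55. interest=⌊173595·12/10000⌋=208; principal=52367-208=52159; balance=173595-52159=121436
56. interest=⌊121436·12/10000⌋=145; principal=52367-145=52222; balance=121436-52222=69214
57. interest=⌊69214·12/10000⌋=83; principal=52367-83=52284; balance=69214-52284=16930
58. interest=⌊16930·12/10000⌋=20; principal=min(52367-20,16930)=16930; balance=16930-16930=0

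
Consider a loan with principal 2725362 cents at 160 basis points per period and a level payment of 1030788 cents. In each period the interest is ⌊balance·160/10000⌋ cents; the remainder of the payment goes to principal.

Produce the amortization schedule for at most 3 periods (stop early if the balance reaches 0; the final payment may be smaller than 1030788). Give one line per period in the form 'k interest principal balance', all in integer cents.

1. interest=⌊2725362·160/10000⌋=43605; principal=1030788-43605=987183; balance=2725362-987183=1738179
2. interest=⌊1738179·160/10000⌋=27810; principal=1030788-27810=1002978; balance=1738179-1002978=735201
3. interest=⌊735201·160/10000⌋=11763; principal=min(1030788-11763,735201)=735201; balance=735201-735201=0

1 43605 987183 1738179
2 27810 1002978 735201
3 11763 735201 0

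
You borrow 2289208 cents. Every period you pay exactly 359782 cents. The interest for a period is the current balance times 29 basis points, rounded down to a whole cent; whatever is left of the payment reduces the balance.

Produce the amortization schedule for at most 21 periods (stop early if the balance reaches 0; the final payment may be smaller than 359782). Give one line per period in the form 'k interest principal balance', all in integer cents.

1. interest=⌊2289208·29/10000⌋=6638; principal=359782-6638=353144; balance=2289208-353144=1936064
2. interest=⌊1936064·29/10000⌋=5614; principal=359782-5614=354168; balance=1936064-354168=1581896
3. interest=⌊1581896·29/10000⌋=4587; principal=359782-4587=355195; balance=1581896-355195=1226701
4. interest=⌊1226701·29/10000⌋=3557; principal=359782-3557=356225; balance=1226701-356225=870476
5. interest=⌊870476·29/10000⌋=2524; principal=359782-2524=357258; balance=870476-357258=513218
6. interest=⌊513218·29/10000⌋=1488; principal=359782-1488=358294; balance=513218-358294=154924
7. interest=⌊154924·29/10000⌋=449; principal=min(359782-449,154924)=154924; balance=154924-154924=0

1 6638 353144 1936064
2 5614 354168 1581896
3 4587 355195 1226701
4 3557 356225 870476
5 2524 357258 513218
6 1488 358294 154924
7 449 154924 0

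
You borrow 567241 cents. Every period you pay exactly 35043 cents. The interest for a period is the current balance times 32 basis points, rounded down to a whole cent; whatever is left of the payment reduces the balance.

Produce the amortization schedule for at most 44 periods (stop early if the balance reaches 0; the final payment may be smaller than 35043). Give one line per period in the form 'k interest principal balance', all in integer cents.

1 1815 33228 534013
2 1708 33335 500678
3 1602 33441 467237
4 1495 33548 433689
5 1387 33656 400033
6 1280 33763 366270
7 1172 33871 332399
8 1063 33980 298419
9 954 34089 264330
10 845 34198 230132
11 736 34307 195825
12 626 34417 161408
13 516 34527 126881
14 406 34637 92244
15 295 34748 57496
16 183 34860 22636
17 72 22636 0

1. interest=⌊567241·32/10000⌋=1815; principal=35043-1815=33228; balance=567241-33228=534013
2. interest=⌊534013·32/10000⌋=1708; principal=35043-1708=33335; balance=534013-33335=500678
3. interest=⌊500678·32/10000⌋=1602; principal=35043-1602=33441; balance=500678-33441=467237
4. interest=⌊467237·32/10000⌋=1495; principal=35043-1495=33548; balance=467237-33548=433689
5. interest=⌊433689·32/10000⌋=1387; principal=35043-1387=33656; balance=433689-33656=400033
6. interest=⌊400033·32/10000⌋=1280; principal=35043-1280=33763; balance=400033-33763=366270
7. interest=⌊366270·32/10000⌋=1172; principal=35043-1172=33871; balance=366270-33871=332399
8. interest=⌊332399·32/10000⌋=1063; principal=35043-1063=33980; balance=332399-33980=298419
9. interest=⌊298419·32/10000⌋=954; principal=35043-954=34089; balance=298419-34089=264330
10. interest=⌊264330·32/10000⌋=845; principal=35043-845=34198; balance=264330-34198=230132
11. interest=⌊230132·32/10000⌋=736; principal=35043-736=34307; balance=230132-34307=195825
12. interest=⌊195825·32/10000⌋=626; principal=35043-626=34417; balance=195825-34417=161408
13. interest=⌊161408·32/10000⌋=516; principal=35043-516=34527; balance=161408-34527=126881
14. interest=⌊126881·32/10000⌋=406; principal=35043-406=34637; balance=126881-34637=92244
15. interest=⌊92244·32/10000⌋=295; principal=35043-295=34748; balance=92244-34748=57496
16. interest=⌊57496·32/10000⌋=183; principal=35043-183=34860; balance=57496-34860=22636
17. interest=⌊22636·32/10000⌋=72; principal=min(35043-72,22636)=22636; balance=22636-22636=0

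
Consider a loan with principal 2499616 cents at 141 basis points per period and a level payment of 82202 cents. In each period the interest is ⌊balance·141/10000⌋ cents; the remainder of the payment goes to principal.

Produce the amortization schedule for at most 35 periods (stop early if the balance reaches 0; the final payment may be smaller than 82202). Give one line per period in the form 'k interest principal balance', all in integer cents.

1 35244 46958 2452658
2 34582 47620 2405038
3 33911 48291 2356747
4 33230 48972 2307775
5 32539 49663 2258112
6 31839 50363 2207749
7 31129 51073 2156676
8 30409 51793 2104883
9 29678 52524 2052359
10 28938 53264 1999095
11 28187 54015 1945080
12 27425 54777 1890303
13 26653 55549 1834754
14 25870 56332 1778422
15 25075 57127 1721295
16 24270 57932 1663363
17 23453 58749 1604614
18 22625 59577 1545037
19 21785 60417 1484620
20 20933 61269 1423351
21 20069 62133 1361218
22 19193 63009 1298209
23 18304 63898 1234311
24 17403 64799 1169512
25 16490 65712 1103800
26 15563 66639 1037161
27 14623 67579 969582
28 13671 68531 901051
29 12704 69498 831553
30 11724 70478 761075
31 10731 71471 689604
32 9723 72479 617125
33 8701 73501 543624
34 7665 74537 469087
35 6614 75588 393499

1. interest=⌊2499616·141/10000⌋=35244; principal=82202-35244=46958; balance=2499616-46958=2452658
2. interest=⌊2452658·141/10000⌋=34582; principal=82202-34582=47620; balance=2452658-47620=2405038
3. interest=⌊2405038·141/10000⌋=33911; principal=82202-33911=48291; balance=2405038-48291=2356747
4. interest=⌊2356747·141/10000⌋=33230; principal=82202-33230=48972; balance=2356747-48972=2307775
5. interest=⌊2307775·141/10000⌋=32539; principal=82202-32539=49663; balance=2307775-49663=2258112
6. interest=⌊2258112·141/10000⌋=31839; principal=82202-31839=50363; balance=2258112-50363=2207749
7. interest=⌊2207749·141/10000⌋=31129; principal=82202-31129=51073; balance=2207749-51073=2156676
8. interest=⌊2156676·141/10000⌋=30409; principal=82202-30409=51793; balance=2156676-51793=2104883
9. interest=⌊2104883·141/10000⌋=29678; principal=82202-29678=52524; balance=2104883-52524=2052359
10. interest=⌊2052359·141/10000⌋=28938; principal=82202-28938=53264; balance=2052359-53264=1999095
11. interest=⌊1999095·141/10000⌋=28187; principal=82202-28187=54015; balance=1999095-54015=1945080
12. interest=⌊1945080·141/10000⌋=27425; principal=82202-27425=54777; balance=1945080-54777=1890303
13. interest=⌊1890303·141/10000⌋=26653; principal=82202-26653=55549; balance=1890303-55549=1834754
14. interest=⌊1834754·141/10000⌋=25870; principal=82202-25870=56332; balance=1834754-56332=1778422
15. interest=⌊1778422·141/10000⌋=25075; principal=82202-25075=57127; balance=1778422-57127=1721295
16. interest=⌊1721295·141/10000⌋=24270; principal=82202-24270=57932; balance=1721295-57932=1663363
17. interest=⌊1663363·141/10000⌋=23453; principal=82202-23453=58749; balance=1663363-58749=1604614
18. interest=⌊1604614·141/10000⌋=22625; principal=82202-22625=59577; balance=1604614-59577=1545037
19. interest=⌊1545037·141/10000⌋=21785; principal=82202-21785=60417; balance=1545037-60417=1484620
20. interest=⌊1484620·141/10000⌋=20933; principal=82202-20933=61269; balance=1484620-61269=1423351
21. interest=⌊1423351·141/10000⌋=20069; principal=82202-20069=62133; balance=1423351-62133=1361218
22. interest=⌊1361218·141/10000⌋=19193; principal=82202-19193=63009; balance=1361218-63009=1298209
23. interest=⌊1298209·141/10000⌋=18304; principal=82202-18304=63898; balance=1298209-63898=1234311
24. interest=⌊1234311·141/10000⌋=17403; principal=82202-17403=64799; balance=1234311-64799=1169512
25. interest=⌊1169512·141/10000⌋=16490; principal=82202-16490=65712; balance=1169512-65712=1103800
26. interest=⌊1103800·141/10000⌋=15563; principal=82202-15563=66639; balance=1103800-66639=1037161
27. interest=⌊1037161·141/10000⌋=14623; principal=82202-14623=67579; balance=1037161-67579=969582
28. interest=⌊969582·141/10000⌋=13671; principal=82202-13671=68531; balance=969582-68531=901051
29. interest=⌊901051·141/10000⌋=12704; principal=82202-12704=69498; balance=901051-69498=831553
30. interest=⌊831553·141/10000⌋=11724; principal=82202-11724=70478; balance=831553-70478=761075
31. interest=⌊761075·141/10000⌋=10731; principal=82202-10731=71471; balance=761075-71471=689604
32. interest=⌊689604·141/10000⌋=9723; principal=82202-9723=72479; balance=689604-72479=617125
33. interest=⌊617125·141/10000⌋=8701; principal=82202-8701=73501; balance=617125-73501=543624
34. interest=⌊543624·141/10000⌋=7665; principal=82202-7665=74537; balance=543624-74537=469087
35. interest=⌊469087·141/10000⌋=6614; principal=82202-6614=75588; balance=469087-75588=393499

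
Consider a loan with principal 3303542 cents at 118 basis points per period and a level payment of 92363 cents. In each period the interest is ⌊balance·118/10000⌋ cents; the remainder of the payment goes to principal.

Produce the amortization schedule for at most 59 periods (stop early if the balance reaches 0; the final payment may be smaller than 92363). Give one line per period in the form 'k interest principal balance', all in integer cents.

1. interest=⌊3303542·118/10000⌋=38981; principal=92363-38981=53382; balance=3303542-53382=3250160
2. interest=⌊3250160·118/10000⌋=38351; principal=92363-38351=54012; balance=3250160-54012=3196148
3. interest=⌊3196148·118/10000⌋=37714; principal=92363-37714=54649; balance=3196148-54649=3141499
4. interest=⌊3141499·118/10000⌋=37069; principal=92363-37069=55294; balance=3141499-55294=3086205
5. interest=⌊3086205·118/10000⌋=36417; principal=92363-36417=55946; balance=3086205-55946=3030259
6. interest=⌊3030259·118/10000⌋=35757; principal=92363-35757=56606; balance=3030259-56606=2973653
7. interest=⌊2973653·118/10000⌋=35089; principal=92363-35089=57274; balance=2973653-57274=2916379
8. interest=⌊2916379·118/10000⌋=34413; principal=92363-34413=57950; balance=2916379-57950=2858429
9. interest=⌊2858429·118/10000⌋=33729; principal=92363-33729=58634; balance=2858429-58634=2799795
10. interest=⌊2799795·118/10000⌋=33037; principal=92363-33037=59326; balance=2799795-59326=2740469
11. interest=⌊2740469·118/10000⌋=32337; principal=92363-32337=60026; balance=2740469-60026=2680443
12. interest=⌊2680443·118/10000⌋=31629; principal=92363-31629=60734; balance=2680443-60734=2619709
13. interest=⌊2619709·118/10000⌋=30912; principal=92363-30912=61451; balance=2619709-61451=2558258
14. interest=⌊2558258·118/10000⌋=30187; principal=92363-30187=62176; balance=2558258-62176=2496082
15. interest=⌊2496082·118/10000⌋=29453; principal=92363-29453=62910; balance=2496082-62910=2433172
16. interest=⌊2433172·118/10000⌋=28711; principal=92363-28711=63652; balance=2433172-63652=2369520
17. interest=⌊2369520·118/10000⌋=27960; principal=92363-27960=64403; balance=2369520-64403=2305117
18. interest=⌊2305117·118/10000⌋=27200; principal=92363-27200=65163; balance=2305117-65163=2239954
19. interest=⌊2239954·118/10000⌋=26431; principal=92363-26431=65932; balance=2239954-65932=2174022
20. interest=⌊2174022·118/10000⌋=25653; principal=92363-25653=66710; balance=2174022-66710=2107312
21. interest=⌊2107312·118/10000⌋=24866; principal=92363-24866=67497; balance=2107312-67497=2039815
22. interest=⌊2039815·118/10000⌋=24069; principal=92363-24069=68294; balance=2039815-68294=1971521
23. interest=⌊1971521·118/10000⌋=23263; principal=92363-23263=69100; balance=1971521-69100=1902421
24. interest=⌊1902421·118/10000⌋=22448; principal=92363-22448=69915; balance=1902421-69915=1832506
25. interest=⌊1832506·118/10000⌋=21623; principal=92363-21623=70740; balance=1832506-70740=1761766
26. interest=⌊1761766·118/10000⌋=20788; principal=92363-20788=71575; balance=1761766-71575=1690191
27. interest=⌊1690191·118/10000⌋=19944; principal=92363-19944=72419; balance=1690191-72419=1617772
28. interest=⌊1617772·118/10000⌋=19089; principal=92363-19089=73274; balance=1617772-73274=1544498
29. interest=⌊1544498·118/10000⌋=18225; principal=92363-18225=74138; balance=1544498-74138=1470360
30. interest=⌊1470360·118/10000⌋=17350; principal=92363-17350=75013; balance=1470360-75013=1395347
31. interest=⌊1395347·118/10000⌋=16465; principal=92363-16465=75898; balance=1395347-75898=1319449
32. interest=⌊1319449·118/10000⌋=15569; principal=92363-15569=76794; balance=1319449-76794=1242655
33. interest=⌊1242655·118/10000⌋=14663; principal=92363-14663=77700; balance=1242655-77700=1164955
34. interest=⌊1164955·118/10000⌋=13746; principal=92363-13746=78617; balance=1164955-78617=1086338
35. interest=⌊1086338·118/10000⌋=12818; principal=92363-12818=79545; balance=1086338-79545=1006793
36. interest=⌊1006793·118/10000⌋=11880; principal=92363-11880=80483; balance=1006793-80483=926310
37. interest=⌊926310·118/10000⌋=10930; principal=92363-10930=81433; balance=926310-81433=844877
38. interest=⌊844877·118/10000⌋=9969; principal=92363-9969=82394; balance=844877-82394=762483
39. interest=⌊762483·118/10000⌋=8997; principal=92363-8997=83366; balance=762483-83366=679117
40. interest=⌊679117·118/10000⌋=8013; principal=92363-8013=84350; balance=679117-84350=594767
41. interest=⌊594767·118/10000⌋=7018; principal=92363-7018=85345; balance=594767-85345=509422
42. interest=⌊509422·118/10000⌋=6011; principal=92363-6011=86352; balance=509422-86352=423070
43. interest=⌊423070·118/10000⌋=4992; principal=92363-4992=87371; balance=423070-87371=335699
44. interest=⌊335699·118/10000⌋=3961; principal=92363-3961=88402; balance=335699-88402=247297
45. interest=⌊247297·118/10000⌋=2918; principal=92363-2918=89445; balance=247297-89445=157852
46. interest=⌊157852·118/10000⌋=1862; principal=92363-1862=90501; balance=157852-90501=67351
47. interest=⌊67351·118/10000⌋=794; principal=min(92363-794,67351)=67351; balance=67351-67351=0

1 38981 53382 3250160
2 38351 54012 3196148
3 37714 54649 3141499
4 37069 55294 3086205
5 36417 55946 3030259
6 35757 56606 2973653
7 35089 57274 2916379
8 34413 57950 2858429
9 33729 58634 2799795
10 33037 59326 2740469
11 32337 60026 2680443
12 31629 60734 2619709
13 30912 61451 2558258
14 30187 62176 2496082
15 29453 62910 2433172
16 28711 63652 2369520
17 27960 64403 2305117
18 27200 65163 2239954
19 26431 65932 2174022
20 25653 66710 2107312
21 24866 67497 2039815
22 24069 68294 1971521
23 23263 69100 1902421
24 22448 69915 1832506
25 21623 70740 1761766
26 20788 71575 1690191
27 19944 72419 1617772
28 19089 73274 1544498
29 18225 74138 1470360
30 17350 75013 1395347
31 16465 75898 1319449
32 15569 76794 1242655
33 14663 77700 1164955
34 13746 78617 1086338
35 12818 79545 1006793
36 11880 80483 926310
37 10930 81433 844877
38 9969 82394 762483
39 8997 83366 679117
40 8013 84350 594767
41 7018 85345 509422
42 6011 86352 423070
43 4992 87371 335699
44 3961 88402 247297
45 2918 89445 157852
46 1862 90501 67351
47 794 67351 0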